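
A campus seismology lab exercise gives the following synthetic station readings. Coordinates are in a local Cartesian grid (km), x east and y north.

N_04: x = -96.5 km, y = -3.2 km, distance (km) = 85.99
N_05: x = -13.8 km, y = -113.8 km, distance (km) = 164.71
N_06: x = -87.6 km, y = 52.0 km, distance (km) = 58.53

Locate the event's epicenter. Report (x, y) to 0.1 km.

x ≈ -29.1 km, y ≈ 50.2 km

Circle about each station: (x + 96.5)² + (y + 3.2)² = 85.99²; (x + 13.8)² + (y + 113.8)² = 164.71²; (x + 87.6)² + (y − 52.0)² = 58.53².
Subtracting the N_04 equation from the N_05 and N_06 equations removes the quadratic terms:
165.4 x − 221.2 y = -15916.71
17.8 x + 110.4 y = 5023.79
Solving the 2×2 system: x ≈ -29.1, y ≈ 50.2 km.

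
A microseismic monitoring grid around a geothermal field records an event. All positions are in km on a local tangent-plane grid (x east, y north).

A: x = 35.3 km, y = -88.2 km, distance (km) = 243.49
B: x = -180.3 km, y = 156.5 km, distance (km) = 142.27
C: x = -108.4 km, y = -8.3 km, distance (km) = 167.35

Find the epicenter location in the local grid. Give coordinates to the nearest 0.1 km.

Circle about each station: (x − 35.3)² + (y + 88.2)² = 243.49²; (x + 180.3)² + (y − 156.5)² = 142.27²; (x + 108.4)² + (y + 8.3)² = 167.35².
Subtracting the A equation from the B and C equations removes the quadratic terms:
-431.2 x + 489.4 y = 87021.64
-287.4 x + 159.8 y = 34075.48
Solving the 2×2 system: x ≈ -38.6, y ≈ 143.8 km.
Check against A (with the unrounded x, y): √((x − 35.3)²+(y + 88.2)²) = 243.48 ≈ 243.49 km. ✓

(-38.6, 143.8)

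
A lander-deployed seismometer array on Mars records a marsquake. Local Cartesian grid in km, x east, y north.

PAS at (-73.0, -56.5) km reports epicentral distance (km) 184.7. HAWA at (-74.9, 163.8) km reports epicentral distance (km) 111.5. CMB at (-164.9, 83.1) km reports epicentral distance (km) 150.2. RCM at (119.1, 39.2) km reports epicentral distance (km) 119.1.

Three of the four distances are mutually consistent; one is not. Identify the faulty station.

CMB

Solve using three stations at a time. Using PAS, HAWA, RCM (subtract circle equations pairwise → linear system) gives (x, y) ≈ (19.0, 103.7).
Distances from that point to each station vs reported:
  PAS: calculated 184.7 vs reported 184.7 → residual 0.0 km
  HAWA: calculated 111.5 vs reported 111.5 → residual 0.0 km
  CMB: calculated 185.0 vs reported 150.2 → residual 34.8 km
  RCM: calculated 119.1 vs reported 119.1 → residual 0.0 km
PAS, HAWA, RCM are mutually consistent (residuals ≈ 0); CMB is off by 34.8 km.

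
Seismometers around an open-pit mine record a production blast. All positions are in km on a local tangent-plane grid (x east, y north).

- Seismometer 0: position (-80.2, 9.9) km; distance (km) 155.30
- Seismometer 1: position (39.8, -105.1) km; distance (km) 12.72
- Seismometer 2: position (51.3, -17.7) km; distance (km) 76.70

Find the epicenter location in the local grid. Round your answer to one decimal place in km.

x ≈ 36.2 km, y ≈ -92.9 km

Circle about each station: (x + 80.2)² + (y − 9.9)² = 155.30²; (x − 39.8)² + (y + 105.1)² = 12.72²; (x − 51.3)² + (y + 17.7)² = 76.70².
Subtracting pairs of circle equations eliminates x²+y² and gives linear equations (the radical axes):
240.0 x − 230.0 y = 30056.29
263.0 x − 55.2 y = 14650.13
Solving the 2×2 system: x ≈ 36.2, y ≈ -92.9 km.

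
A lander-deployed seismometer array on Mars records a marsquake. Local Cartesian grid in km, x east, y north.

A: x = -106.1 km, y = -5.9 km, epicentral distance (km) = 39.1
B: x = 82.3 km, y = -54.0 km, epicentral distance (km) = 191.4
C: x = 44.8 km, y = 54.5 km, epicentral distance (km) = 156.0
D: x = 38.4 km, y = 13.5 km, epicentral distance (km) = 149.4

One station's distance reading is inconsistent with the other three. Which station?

B

Solve using three stations at a time. Using A, C, D (subtract circle equations pairwise → linear system) gives (x, y) ≈ (-109.7, 33.0).
Distances from that point to each station vs reported:
  A: calculated 39.1 vs reported 39.1 → residual 0.0 km
  B: calculated 210.8 vs reported 191.4 → residual 19.4 km
  C: calculated 156.0 vs reported 156.0 → residual 0.0 km
  D: calculated 149.4 vs reported 149.4 → residual 0.0 km
A, C, D are mutually consistent (residuals ≈ 0); B is off by 19.4 km.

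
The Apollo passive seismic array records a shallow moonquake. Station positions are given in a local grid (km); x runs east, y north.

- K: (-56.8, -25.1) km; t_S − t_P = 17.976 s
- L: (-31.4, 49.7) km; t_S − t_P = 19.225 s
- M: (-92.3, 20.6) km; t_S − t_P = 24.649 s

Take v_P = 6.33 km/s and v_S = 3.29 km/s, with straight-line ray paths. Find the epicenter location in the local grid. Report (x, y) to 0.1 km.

Distance from S−P lag: d = Δt · v_P v_S / (v_P − v_S) = Δt · (6.33·3.29)/(6.33−3.29) ≈ 6.8506·Δt.
So d_K = 123.15, d_L = 131.70, d_M = 168.86 km.
Circle about each station: (x + 56.8)² + (y + 25.1)² = 123.15²; (x + 31.4)² + (y − 49.7)² = 131.70²; (x + 92.3)² + (y − 20.6)² = 168.86².
Subtracting the K equation from the L and M equations removes the quadratic terms:
50.8 x + 149.6 y = -2579.17
-71.0 x + 91.4 y = -8260.38
Solving the 2×2 system: x ≈ 65.5, y ≈ -39.5 km.

(65.5, -39.5)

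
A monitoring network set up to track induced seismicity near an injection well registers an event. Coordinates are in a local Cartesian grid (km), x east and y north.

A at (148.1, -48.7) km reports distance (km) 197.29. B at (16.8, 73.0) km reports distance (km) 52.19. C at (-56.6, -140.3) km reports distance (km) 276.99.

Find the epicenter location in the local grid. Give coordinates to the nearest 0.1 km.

Circle about each station: (x − 148.1)² + (y + 48.7)² = 197.29²; (x − 16.8)² + (y − 73.0)² = 52.19²; (x + 56.6)² + (y + 140.3)² = 276.99².
Subtracting the A equation from the B and C equations removes the quadratic terms:
-262.6 x + 243.4 y = 17505.49
-409.4 x − 183.2 y = -39217.77
Solving the 2×2 system: x ≈ 42.9, y ≈ 118.2 km.

(42.9, 118.2)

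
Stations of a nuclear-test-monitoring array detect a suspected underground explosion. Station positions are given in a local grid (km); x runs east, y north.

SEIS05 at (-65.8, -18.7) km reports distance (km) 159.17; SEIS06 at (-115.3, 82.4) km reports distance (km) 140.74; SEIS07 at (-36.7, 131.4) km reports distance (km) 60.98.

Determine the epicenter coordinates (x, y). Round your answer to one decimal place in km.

Circle about each station: (x + 65.8)² + (y + 18.7)² = 159.17²; (x + 115.3)² + (y − 82.4)² = 140.74²; (x + 36.7)² + (y − 131.4)² = 60.98².
Subtracting the SEIS05 equation from the SEIS06 and SEIS07 equations removes the quadratic terms:
-99.0 x + 202.2 y = 20931.86
58.2 x + 300.2 y = 35550.05
Solving the 2×2 system: x ≈ 21.8, y ≈ 114.2 km.

x ≈ 21.8 km, y ≈ 114.2 km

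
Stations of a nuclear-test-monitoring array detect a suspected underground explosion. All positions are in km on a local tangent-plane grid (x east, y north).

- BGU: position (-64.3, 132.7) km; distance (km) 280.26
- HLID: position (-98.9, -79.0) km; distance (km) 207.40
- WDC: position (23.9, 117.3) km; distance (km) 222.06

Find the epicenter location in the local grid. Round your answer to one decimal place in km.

Circle about each station: (x + 64.3)² + (y − 132.7)² = 280.26²; (x + 98.9)² + (y + 79.0)² = 207.40²; (x − 23.9)² + (y − 117.3)² = 222.06².
Subtracting pairs of circle equations eliminates x²+y² and gives linear equations (the radical axes):
-69.2 x − 423.4 y = 29809.34
176.4 x − 30.8 y = 21821.74
Solving the 2×2 system: x ≈ 108.3, y ≈ -88.1 km.

x ≈ 108.3 km, y ≈ -88.1 km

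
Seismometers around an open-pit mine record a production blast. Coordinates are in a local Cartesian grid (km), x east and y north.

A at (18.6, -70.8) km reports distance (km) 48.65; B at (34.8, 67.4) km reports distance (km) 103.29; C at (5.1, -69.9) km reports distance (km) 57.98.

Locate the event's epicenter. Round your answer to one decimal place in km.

x ≈ 51.1 km, y ≈ -34.6 km

Circle about each station: (x − 18.6)² + (y + 70.8)² = 48.65²; (x − 34.8)² + (y − 67.4)² = 103.29²; (x − 5.1)² + (y + 69.9)² = 57.98².
Subtracting the A equation from the B and C equations removes the quadratic terms:
32.4 x + 276.4 y = -7906.80
-27.0 x + 1.8 y = -1441.44
Solving the 2×2 system: x ≈ 51.1, y ≈ -34.6 km.
Check against A (with the unrounded x, y): √((x − 18.6)²+(y + 70.8)²) = 48.64 ≈ 48.65 km. ✓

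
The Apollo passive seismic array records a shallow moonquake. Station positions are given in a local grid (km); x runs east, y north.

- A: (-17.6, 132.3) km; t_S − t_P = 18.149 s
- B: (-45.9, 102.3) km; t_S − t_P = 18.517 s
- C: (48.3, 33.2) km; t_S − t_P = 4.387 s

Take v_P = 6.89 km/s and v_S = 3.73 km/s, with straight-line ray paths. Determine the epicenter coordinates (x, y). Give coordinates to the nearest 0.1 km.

(82.8, 24.1)

Distance from S−P lag: d = Δt · v_P v_S / (v_P − v_S) = Δt · (6.89·3.73)/(6.89−3.73) ≈ 8.1328·Δt.
So d_A = 147.60, d_B = 150.60, d_C = 35.68 km.
Circle about each station: (x + 17.6)² + (y − 132.3)² = 147.60²; (x + 45.9)² + (y − 102.3)² = 150.60²; (x − 48.3)² + (y − 33.2)² = 35.68².
Subtracting pairs of circle equations eliminates x²+y² and gives linear equations (the radical axes):
-56.6 x − 60.0 y = -6135.55
131.8 x − 198.2 y = 6134.78
Solving the 2×2 system: x ≈ 82.8, y ≈ 24.1 km.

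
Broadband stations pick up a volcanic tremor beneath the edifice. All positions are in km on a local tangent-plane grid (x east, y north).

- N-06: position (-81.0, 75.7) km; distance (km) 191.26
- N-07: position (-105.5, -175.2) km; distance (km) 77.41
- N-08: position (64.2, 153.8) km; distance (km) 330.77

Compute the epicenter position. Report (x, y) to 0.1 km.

Circle about each station: (x + 81.0)² + (y − 75.7)² = 191.26²; (x + 105.5)² + (y + 175.2)² = 77.41²; (x − 64.2)² + (y − 153.8)² = 330.77².
Subtracting the N-06 equation from the N-07 and N-08 equations removes the quadratic terms:
-49.0 x − 501.8 y = 60121.88
290.4 x + 156.2 y = -57343.82
Solving the 2×2 system: x ≈ -140.4, y ≈ -106.1 km.

x ≈ -140.4 km, y ≈ -106.1 km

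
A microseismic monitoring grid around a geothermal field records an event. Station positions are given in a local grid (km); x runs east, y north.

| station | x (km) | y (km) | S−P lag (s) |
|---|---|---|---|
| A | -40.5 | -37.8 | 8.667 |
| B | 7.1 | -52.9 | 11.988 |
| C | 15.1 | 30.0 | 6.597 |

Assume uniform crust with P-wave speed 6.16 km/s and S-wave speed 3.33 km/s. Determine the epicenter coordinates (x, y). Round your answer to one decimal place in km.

-32.4 km east, 24.5 km north

Distance from S−P lag: d = Δt · v_P v_S / (v_P − v_S) = Δt · (6.16·3.33)/(6.16−3.33) ≈ 7.2483·Δt.
So d_A = 62.82, d_B = 86.89, d_C = 47.82 km.
Circle about each station: (x + 40.5)² + (y + 37.8)² = 62.82²; (x − 7.1)² + (y + 52.9)² = 86.89²; (x − 15.1)² + (y − 30.0)² = 47.82².
Subtracting pairs of circle equations eliminates x²+y² and gives linear equations (the radical axes):
95.2 x − 30.2 y = -3823.79
111.2 x + 135.6 y = -281.48
Solving the 2×2 system: x ≈ -32.4, y ≈ 24.5 km.
Check against A (with the unrounded x, y): √((x + 40.5)²+(y + 37.8)²) = 62.82 ≈ 62.82 km. ✓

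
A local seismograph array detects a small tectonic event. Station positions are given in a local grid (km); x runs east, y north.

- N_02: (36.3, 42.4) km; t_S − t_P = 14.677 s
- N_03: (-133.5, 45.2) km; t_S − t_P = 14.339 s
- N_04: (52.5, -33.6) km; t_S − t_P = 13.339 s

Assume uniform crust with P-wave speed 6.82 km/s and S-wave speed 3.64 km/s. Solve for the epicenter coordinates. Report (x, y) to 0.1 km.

Distance from S−P lag: d = Δt · v_P v_S / (v_P − v_S) = Δt · (6.82·3.64)/(6.82−3.64) ≈ 7.8065·Δt.
So d_N_02 = 114.58, d_N_03 = 111.94, d_N_04 = 104.13 km.
Circle about each station: (x − 36.3)² + (y − 42.4)² = 114.58²; (x + 133.5)² + (y − 45.2)² = 111.94²; (x − 52.5)² + (y + 33.6)² = 104.13².
Subtracting the N_02 equation from the N_03 and N_04 equations removes the quadratic terms:
-339.6 x + 5.6 y = 17347.85
32.4 x − 152.0 y = 3055.28
Solving the 2×2 system: x ≈ -51.6, y ≈ -31.1 km.

(-51.6, -31.1)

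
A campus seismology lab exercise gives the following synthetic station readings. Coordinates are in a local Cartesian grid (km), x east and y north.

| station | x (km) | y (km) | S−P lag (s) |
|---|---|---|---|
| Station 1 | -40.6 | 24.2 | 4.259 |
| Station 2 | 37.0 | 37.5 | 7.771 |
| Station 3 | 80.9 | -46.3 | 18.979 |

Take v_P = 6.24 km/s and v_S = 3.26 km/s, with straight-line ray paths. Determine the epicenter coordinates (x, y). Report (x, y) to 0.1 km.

Distance from S−P lag: d = Δt · v_P v_S / (v_P − v_S) = Δt · (6.24·3.26)/(6.24−3.26) ≈ 6.8263·Δt.
So d_Station 1 = 29.07, d_Station 2 = 53.05, d_Station 3 = 129.56 km.
Circle about each station: (x + 40.6)² + (y − 24.2)² = 29.07²; (x − 37.0)² + (y − 37.5)² = 53.05²; (x − 80.9)² + (y + 46.3)² = 129.56².
Subtracting the Station 1 equation from the Station 2 and Station 3 equations removes the quadratic terms:
155.2 x + 26.6 y = -1427.99
243.0 x − 141.0 y = -9486.23
Solving the 2×2 system: x ≈ -16.0, y ≈ 39.7 km.

(-16.0, 39.7)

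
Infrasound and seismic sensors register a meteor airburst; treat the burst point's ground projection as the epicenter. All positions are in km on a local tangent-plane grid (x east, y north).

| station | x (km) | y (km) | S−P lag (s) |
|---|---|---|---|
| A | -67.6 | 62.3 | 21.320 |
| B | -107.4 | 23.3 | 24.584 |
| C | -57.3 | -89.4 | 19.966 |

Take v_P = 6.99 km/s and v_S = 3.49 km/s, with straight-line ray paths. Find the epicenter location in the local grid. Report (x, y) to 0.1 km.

59.8 km east, -14.2 km north

Distance from S−P lag: d = Δt · v_P v_S / (v_P − v_S) = Δt · (6.99·3.49)/(6.99−3.49) ≈ 6.9700·Δt.
So d_A = 148.60, d_B = 171.35, d_C = 139.16 km.
Circle about each station: (x + 67.6)² + (y − 62.3)² = 148.60²; (x + 107.4)² + (y − 23.3)² = 171.35²; (x + 57.3)² + (y + 89.4)² = 139.16².
Subtracting pairs of circle equations eliminates x²+y² and gives linear equations (the radical axes):
-79.6 x − 78.0 y = -3652.26
20.6 x − 303.4 y = 5541.05
Solving the 2×2 system: x ≈ 59.8, y ≈ -14.2 km.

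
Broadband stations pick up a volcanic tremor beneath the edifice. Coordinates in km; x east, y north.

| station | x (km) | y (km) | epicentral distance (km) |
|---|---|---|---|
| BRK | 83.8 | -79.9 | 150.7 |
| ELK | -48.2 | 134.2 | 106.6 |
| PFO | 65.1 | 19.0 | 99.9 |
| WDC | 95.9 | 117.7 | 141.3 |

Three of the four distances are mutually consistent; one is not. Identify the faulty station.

Solve using three stations at a time. Using BRK, ELK, WDC (subtract circle equations pairwise → linear system) gives (x, y) ≈ (-16.7, 32.4).
Distances from that point to each station vs reported:
  BRK: calculated 150.7 vs reported 150.7 → residual 0.0 km
  ELK: calculated 106.6 vs reported 106.6 → residual 0.0 km
  PFO: calculated 82.9 vs reported 99.9 → residual 17.0 km
  WDC: calculated 141.3 vs reported 141.3 → residual 0.0 km
BRK, ELK, WDC are mutually consistent (residuals ≈ 0); PFO is off by 17.0 km.

PFO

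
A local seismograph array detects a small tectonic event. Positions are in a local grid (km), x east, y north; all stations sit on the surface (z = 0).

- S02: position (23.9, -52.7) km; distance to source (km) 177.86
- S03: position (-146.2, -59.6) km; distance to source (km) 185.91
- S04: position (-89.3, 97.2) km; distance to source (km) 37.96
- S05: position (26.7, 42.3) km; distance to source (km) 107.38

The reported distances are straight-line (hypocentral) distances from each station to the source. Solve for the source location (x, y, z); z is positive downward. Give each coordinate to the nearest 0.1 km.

x ≈ -59.0 km, y ≈ 103.1 km, depth ≈ 22.1 km

Each station gives a sphere (x−x_i)² + (y−y_i)² + z² = d_i² (stations at z=0).
Subtracting the S02 sphere from S03 and S04: z² cancels, leaving linear equations in x and y:
-340.2 x − 13.8 y = 18649.75
-226.4 x + 299.8 y = 44267.05
Solving: x ≈ -59.002, y ≈ 103.099 km (keep extra digits for the depth step; rounded: -59.0, 103.1).
Then from the S02 sphere: z² = 177.86² − (x − 23.9)² − (y + 52.7)² with x = -59.002, y = 103.099, so z ≈ 22.093 ≈ 22.1 km.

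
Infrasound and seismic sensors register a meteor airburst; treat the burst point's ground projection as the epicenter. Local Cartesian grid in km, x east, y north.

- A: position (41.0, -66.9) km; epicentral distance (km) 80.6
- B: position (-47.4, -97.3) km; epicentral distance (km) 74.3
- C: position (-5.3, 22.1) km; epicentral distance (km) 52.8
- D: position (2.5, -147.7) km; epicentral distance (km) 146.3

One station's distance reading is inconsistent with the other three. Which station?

Solve using three stations at a time. Using A, B, C (subtract circle equations pairwise → linear system) gives (x, y) ≈ (-28.2, -25.5).
Distances from that point to each station vs reported:
  A: calculated 80.6 vs reported 80.6 → residual 0.0 km
  B: calculated 74.3 vs reported 74.3 → residual 0.0 km
  C: calculated 52.8 vs reported 52.8 → residual 0.0 km
  D: calculated 126.0 vs reported 146.3 → residual 20.3 km
A, B, C are mutually consistent (residuals ≈ 0); D is off by 20.3 km.

D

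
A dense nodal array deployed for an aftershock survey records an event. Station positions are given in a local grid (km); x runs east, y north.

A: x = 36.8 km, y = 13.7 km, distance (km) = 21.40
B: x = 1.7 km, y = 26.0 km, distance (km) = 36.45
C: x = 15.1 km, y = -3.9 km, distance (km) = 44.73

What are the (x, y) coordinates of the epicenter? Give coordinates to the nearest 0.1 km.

Circle about each station: (x − 36.8)² + (y − 13.7)² = 21.40²; (x − 1.7)² + (y − 26.0)² = 36.45²; (x − 15.1)² + (y + 3.9)² = 44.73².
Subtracting the A equation from the B and C equations removes the quadratic terms:
-70.2 x + 24.6 y = -1733.68
-43.4 x − 35.2 y = -2841.52
Solving the 2×2 system: x ≈ 37.0, y ≈ 35.1 km.

37.0 km east, 35.1 km north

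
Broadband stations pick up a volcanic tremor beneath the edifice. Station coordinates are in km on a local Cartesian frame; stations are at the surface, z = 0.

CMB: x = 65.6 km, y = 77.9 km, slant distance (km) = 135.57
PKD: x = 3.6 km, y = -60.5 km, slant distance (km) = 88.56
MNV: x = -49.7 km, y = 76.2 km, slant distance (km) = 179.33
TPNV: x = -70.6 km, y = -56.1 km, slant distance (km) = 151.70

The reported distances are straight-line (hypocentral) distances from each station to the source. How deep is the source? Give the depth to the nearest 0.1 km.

z ≈ 57.1 km

Each station gives a sphere (x−x_i)² + (y−y_i)² + z² = d_i² (stations at z=0).
Subtracting the CMB sphere from PKD and MNV: z² cancels, leaving linear equations in x and y:
-124.0 x − 276.8 y = 3837.79
-230.6 x − 3.4 y = -15875.26
Solving: x ≈ 69.507, y ≈ -45.002 km (keep extra digits for the depth step; rounded: 69.5, -45.0).
Then from the CMB sphere: z² = 135.57² − (x − 65.6)² − (y − 77.9)² with x = 69.507, y = -45.002, so z ≈ 57.088 ≈ 57.1 km.
Check against TPNV (with the unrounded solution): distance 151.70 ≈ 151.70 km. ✓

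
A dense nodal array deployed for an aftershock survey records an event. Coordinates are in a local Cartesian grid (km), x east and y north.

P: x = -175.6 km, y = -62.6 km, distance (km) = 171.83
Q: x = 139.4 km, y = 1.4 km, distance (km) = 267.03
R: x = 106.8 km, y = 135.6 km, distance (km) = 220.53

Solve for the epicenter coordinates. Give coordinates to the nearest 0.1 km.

-110.2 km east, 96.3 km north

Circle about each station: (x + 175.6)² + (y + 62.6)² = 171.83²; (x − 139.4)² + (y − 1.4)² = 267.03²; (x − 106.8)² + (y − 135.6)² = 220.53².
Subtracting pairs of circle equations eliminates x²+y² and gives linear equations (the radical axes):
630.0 x + 128.0 y = -57099.27
564.8 x + 396.4 y = -24068.45
Solving the 2×2 system: x ≈ -110.2, y ≈ 96.3 km.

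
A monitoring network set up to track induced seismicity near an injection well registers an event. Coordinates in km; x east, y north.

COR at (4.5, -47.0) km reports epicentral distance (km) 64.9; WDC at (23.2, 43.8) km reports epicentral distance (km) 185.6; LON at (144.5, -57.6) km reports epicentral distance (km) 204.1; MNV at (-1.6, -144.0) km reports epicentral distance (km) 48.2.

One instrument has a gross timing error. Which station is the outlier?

COR

Solve using three stations at a time. Using WDC, LON, MNV (subtract circle equations pairwise → linear system) gives (x, y) ≈ (-47.1, -128.0).
Distances from that point to each station vs reported:
  COR: calculated 96.0 vs reported 64.9 → residual 31.1 km
  WDC: calculated 185.6 vs reported 185.6 → residual 0.0 km
  LON: calculated 204.1 vs reported 204.1 → residual 0.0 km
  MNV: calculated 48.2 vs reported 48.2 → residual 0.0 km
WDC, LON, MNV are mutually consistent (residuals ≈ 0); COR is off by 31.1 km.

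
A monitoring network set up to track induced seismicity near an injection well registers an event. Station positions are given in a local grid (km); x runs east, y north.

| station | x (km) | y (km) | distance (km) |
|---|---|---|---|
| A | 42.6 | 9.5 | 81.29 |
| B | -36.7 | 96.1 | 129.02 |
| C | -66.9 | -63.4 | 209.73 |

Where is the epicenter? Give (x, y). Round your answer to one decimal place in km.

x ≈ 90.6 km, y ≈ 75.1 km

Circle about each station: (x − 42.6)² + (y − 9.5)² = 81.29²; (x + 36.7)² + (y − 96.1)² = 129.02²; (x + 66.9)² + (y + 63.4)² = 209.73².
Subtracting pairs of circle equations eliminates x²+y² and gives linear equations (the radical axes):
-158.6 x + 173.2 y = -1361.01
-219.0 x − 145.8 y = -30788.45
Solving the 2×2 system: x ≈ 90.6, y ≈ 75.1 km.
Check against A (with the unrounded x, y): √((x − 42.6)²+(y − 9.5)²) = 81.28 ≈ 81.29 km. ✓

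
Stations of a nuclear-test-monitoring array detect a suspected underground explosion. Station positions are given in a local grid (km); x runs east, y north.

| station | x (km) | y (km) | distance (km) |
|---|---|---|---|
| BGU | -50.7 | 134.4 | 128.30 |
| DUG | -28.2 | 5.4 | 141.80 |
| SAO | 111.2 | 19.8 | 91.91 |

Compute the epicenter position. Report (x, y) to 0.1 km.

Circle about each station: (x + 50.7)² + (y − 134.4)² = 128.30²; (x + 28.2)² + (y − 5.4)² = 141.80²; (x − 111.2)² + (y − 19.8)² = 91.91².
Subtracting the BGU equation from the DUG and SAO equations removes the quadratic terms:
45.0 x − 258.0 y = -23455.80
323.8 x − 229.2 y = 137.07
Solving the 2×2 system: x ≈ 73.9, y ≈ 103.8 km.

x ≈ 73.9 km, y ≈ 103.8 km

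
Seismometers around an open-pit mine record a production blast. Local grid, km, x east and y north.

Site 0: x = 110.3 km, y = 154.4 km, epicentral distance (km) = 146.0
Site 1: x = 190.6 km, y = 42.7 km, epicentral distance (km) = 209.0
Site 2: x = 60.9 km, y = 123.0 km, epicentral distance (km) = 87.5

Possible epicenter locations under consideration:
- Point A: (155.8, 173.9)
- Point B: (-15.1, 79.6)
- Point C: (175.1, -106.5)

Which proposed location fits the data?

For each candidate, compare |candidate − station| to the reported distance:
Point A: residuals Site 0 96.5, Site 1 73.3, Site 2 20.2 → max 96.5 km
Point B: residuals Site 0 0.0, Site 1 0.0, Site 2 0.0 → max 0.0 km
Point C: residuals Site 0 122.8, Site 1 59.0, Site 2 168.8 → max 168.8 km
Only Point B has all residuals ≈ 0.

Point B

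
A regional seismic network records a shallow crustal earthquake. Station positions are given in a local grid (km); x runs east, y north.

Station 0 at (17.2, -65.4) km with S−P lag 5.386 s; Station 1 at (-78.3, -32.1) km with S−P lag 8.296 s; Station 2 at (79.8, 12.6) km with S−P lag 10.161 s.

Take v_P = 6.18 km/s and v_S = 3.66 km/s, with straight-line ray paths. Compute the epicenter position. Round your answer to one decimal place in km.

(-4.5, -22.2)

Distance from S−P lag: d = Δt · v_P v_S / (v_P − v_S) = Δt · (6.18·3.66)/(6.18−3.66) ≈ 8.9757·Δt.
So d_Station 0 = 48.34, d_Station 1 = 74.46, d_Station 2 = 91.20 km.
Circle about each station: (x − 17.2)² + (y + 65.4)² = 48.34²; (x + 78.3)² + (y + 32.1)² = 74.46²; (x − 79.8)² + (y − 12.6)² = 91.20².
Subtracting the Station 0 equation from the Station 1 and Station 2 equations removes the quadratic terms:
-191.0 x + 66.6 y = -619.24
125.2 x + 156.0 y = -4026.88
Solving the 2×2 system: x ≈ -4.5, y ≈ -22.2 km.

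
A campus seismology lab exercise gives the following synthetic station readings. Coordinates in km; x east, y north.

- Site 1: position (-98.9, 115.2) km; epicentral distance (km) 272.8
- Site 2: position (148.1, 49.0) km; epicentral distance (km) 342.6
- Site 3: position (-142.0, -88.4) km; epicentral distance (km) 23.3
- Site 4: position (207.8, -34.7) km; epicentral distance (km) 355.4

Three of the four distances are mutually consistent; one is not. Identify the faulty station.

Solve using three stations at a time. Using Site 1, Site 2, Site 4 (subtract circle equations pairwise → linear system) gives (x, y) ≈ (-126.3, -156.5).
Distances from that point to each station vs reported:
  Site 1: calculated 273.1 vs reported 272.8 → residual 0.3 km
  Site 2: calculated 342.8 vs reported 342.6 → residual 0.2 km
  Site 3: calculated 69.9 vs reported 23.3 → residual 46.6 km
  Site 4: calculated 355.6 vs reported 355.4 → residual 0.2 km
Site 1, Site 2, Site 4 are mutually consistent (residuals ≈ 0); Site 3 is off by 46.6 km.

Site 3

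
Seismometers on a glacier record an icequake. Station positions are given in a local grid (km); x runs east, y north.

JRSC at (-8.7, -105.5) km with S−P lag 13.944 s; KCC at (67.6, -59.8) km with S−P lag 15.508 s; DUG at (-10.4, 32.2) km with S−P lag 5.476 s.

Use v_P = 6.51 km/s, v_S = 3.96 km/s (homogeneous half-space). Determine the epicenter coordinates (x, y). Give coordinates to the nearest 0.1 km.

x ≈ -65.1 km, y ≈ 23.7 km

Distance from S−P lag: d = Δt · v_P v_S / (v_P − v_S) = Δt · (6.51·3.96)/(6.51−3.96) ≈ 10.1096·Δt.
So d_JRSC = 140.97, d_KCC = 156.78, d_DUG = 55.36 km.
Circle about each station: (x + 8.7)² + (y + 105.5)² = 140.97²; (x − 67.6)² + (y + 59.8)² = 156.78²; (x + 10.4)² + (y − 32.2)² = 55.36².
Subtracting pairs of circle equations eliminates x²+y² and gives linear equations (the radical axes):
152.6 x + 91.4 y = -7767.57
-3.4 x + 275.4 y = 6746.87
Solving the 2×2 system: x ≈ -65.1, y ≈ 23.7 km.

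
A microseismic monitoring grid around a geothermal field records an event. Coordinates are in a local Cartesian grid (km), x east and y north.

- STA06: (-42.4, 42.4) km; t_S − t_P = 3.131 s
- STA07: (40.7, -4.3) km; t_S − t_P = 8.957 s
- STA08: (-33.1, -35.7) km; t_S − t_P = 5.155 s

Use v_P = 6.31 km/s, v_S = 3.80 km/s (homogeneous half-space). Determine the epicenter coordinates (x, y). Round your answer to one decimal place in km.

Distance from S−P lag: d = Δt · v_P v_S / (v_P − v_S) = Δt · (6.31·3.80)/(6.31−3.80) ≈ 9.5530·Δt.
So d_STA06 = 29.91, d_STA07 = 85.57, d_STA08 = 49.25 km.
Circle about each station: (x + 42.4)² + (y − 42.4)² = 29.91²; (x − 40.7)² + (y + 4.3)² = 85.57²; (x + 33.1)² + (y + 35.7)² = 49.25².
Subtracting the STA06 equation from the STA07 and STA08 equations removes the quadratic terms:
166.2 x − 93.4 y = -8348.16
18.6 x − 156.2 y = -2756.37
Solving the 2×2 system: x ≈ -43.2, y ≈ 12.5 km.

x ≈ -43.2 km, y ≈ 12.5 km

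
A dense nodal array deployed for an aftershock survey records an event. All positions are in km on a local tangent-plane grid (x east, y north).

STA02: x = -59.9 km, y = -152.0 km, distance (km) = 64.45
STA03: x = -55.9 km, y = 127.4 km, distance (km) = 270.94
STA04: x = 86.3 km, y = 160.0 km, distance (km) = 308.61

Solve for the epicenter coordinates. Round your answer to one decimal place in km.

x ≈ 2.8 km, y ≈ -137.1 km

Circle about each station: (x + 59.9)² + (y + 152.0)² = 64.45²; (x + 55.9)² + (y − 127.4)² = 270.94²; (x − 86.3)² + (y − 160.0)² = 308.61².
Subtracting the STA02 equation from the STA03 and STA04 equations removes the quadratic terms:
8.0 x + 558.8 y = -76591.12
292.4 x + 624.0 y = -84730.65
Solving the 2×2 system: x ≈ 2.8, y ≈ -137.1 km.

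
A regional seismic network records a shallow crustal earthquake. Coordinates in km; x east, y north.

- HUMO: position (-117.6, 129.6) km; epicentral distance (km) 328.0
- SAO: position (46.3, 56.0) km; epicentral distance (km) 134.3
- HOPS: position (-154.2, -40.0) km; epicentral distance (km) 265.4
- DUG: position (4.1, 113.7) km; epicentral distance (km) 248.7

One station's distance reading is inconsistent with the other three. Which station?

Solve using three stations at a time. Using HUMO, HOPS, DUG (subtract circle equations pairwise → linear system) gives (x, y) ≈ (100.1, -115.7).
Distances from that point to each station vs reported:
  HUMO: calculated 328.0 vs reported 328.0 → residual 0.0 km
  SAO: calculated 179.9 vs reported 134.3 → residual 45.6 km
  HOPS: calculated 265.3 vs reported 265.4 → residual 0.1 km
  DUG: calculated 248.6 vs reported 248.7 → residual 0.1 km
HUMO, HOPS, DUG are mutually consistent (residuals ≈ 0); SAO is off by 45.6 km.

SAO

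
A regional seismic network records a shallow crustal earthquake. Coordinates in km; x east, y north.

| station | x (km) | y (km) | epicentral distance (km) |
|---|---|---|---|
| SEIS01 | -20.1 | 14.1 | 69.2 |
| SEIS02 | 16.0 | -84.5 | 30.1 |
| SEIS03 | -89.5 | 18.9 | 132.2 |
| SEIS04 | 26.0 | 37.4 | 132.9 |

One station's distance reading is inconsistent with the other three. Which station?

Solve using three stations at a time. Using SEIS02, SEIS03, SEIS04 (subtract circle equations pairwise → linear system) gives (x, y) ≈ (-13.7, -89.4).
Distances from that point to each station vs reported:
  SEIS01: calculated 103.7 vs reported 69.2 → residual 34.5 km
  SEIS02: calculated 30.1 vs reported 30.1 → residual 0.0 km
  SEIS03: calculated 132.2 vs reported 132.2 → residual 0.0 km
  SEIS04: calculated 132.9 vs reported 132.9 → residual 0.0 km
SEIS02, SEIS03, SEIS04 are mutually consistent (residuals ≈ 0); SEIS01 is off by 34.5 km.

SEIS01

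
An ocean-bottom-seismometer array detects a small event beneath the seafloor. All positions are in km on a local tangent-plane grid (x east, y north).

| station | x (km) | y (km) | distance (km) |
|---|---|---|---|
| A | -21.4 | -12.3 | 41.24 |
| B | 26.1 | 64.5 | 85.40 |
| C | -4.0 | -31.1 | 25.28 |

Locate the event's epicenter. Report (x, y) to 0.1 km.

19.0 km east, -20.6 km north

Circle about each station: (x + 21.4)² + (y + 12.3)² = 41.24²; (x − 26.1)² + (y − 64.5)² = 85.40²; (x + 4.0)² + (y + 31.1)² = 25.28².
Subtracting the A equation from the B and C equations removes the quadratic terms:
95.0 x + 153.6 y = -1360.21
34.8 x − 37.6 y = 1435.62
Solving the 2×2 system: x ≈ 19.0, y ≈ -20.6 km.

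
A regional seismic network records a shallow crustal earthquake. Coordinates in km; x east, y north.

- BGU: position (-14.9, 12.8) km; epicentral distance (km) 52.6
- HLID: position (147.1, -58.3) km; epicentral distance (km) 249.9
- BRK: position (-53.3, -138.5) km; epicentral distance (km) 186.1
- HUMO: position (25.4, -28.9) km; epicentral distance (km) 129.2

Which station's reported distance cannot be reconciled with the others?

BGU

Solve using three stations at a time. Using HLID, BRK, HUMO (subtract circle equations pairwise → linear system) gives (x, y) ≈ (-80.2, 45.7).
Distances from that point to each station vs reported:
  BGU: calculated 73.1 vs reported 52.6 → residual 20.5 km
  HLID: calculated 249.9 vs reported 249.9 → residual 0.0 km
  BRK: calculated 186.1 vs reported 186.1 → residual 0.0 km
  HUMO: calculated 129.3 vs reported 129.2 → residual 0.1 km
HLID, BRK, HUMO are mutually consistent (residuals ≈ 0); BGU is off by 20.5 km.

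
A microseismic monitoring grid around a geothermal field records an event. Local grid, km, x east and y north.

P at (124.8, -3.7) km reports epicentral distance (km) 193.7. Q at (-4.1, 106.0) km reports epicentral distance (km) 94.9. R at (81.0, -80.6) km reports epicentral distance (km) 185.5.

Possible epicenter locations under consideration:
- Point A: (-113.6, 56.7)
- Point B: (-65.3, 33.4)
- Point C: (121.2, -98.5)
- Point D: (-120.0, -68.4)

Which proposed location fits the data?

For each candidate, compare |candidate − station| to the reported distance:
Point A: residuals P 52.2, Q 25.2, R 52.7 → max 52.7 km
Point B: residuals P 0.0, Q 0.1, R 0.0 → max 0.1 km
Point C: residuals P 98.8, Q 144.9, R 141.5 → max 144.9 km
Point D: residuals P 59.5, Q 114.5, R 15.9 → max 114.5 km
Only Point B has all residuals ≈ 0.

Point B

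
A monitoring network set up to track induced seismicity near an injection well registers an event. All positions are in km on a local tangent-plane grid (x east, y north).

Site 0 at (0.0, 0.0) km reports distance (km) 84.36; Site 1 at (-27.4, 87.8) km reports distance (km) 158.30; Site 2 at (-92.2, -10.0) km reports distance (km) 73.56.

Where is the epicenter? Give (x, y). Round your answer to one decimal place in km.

Circle about each station: x² + y² = 84.36²; (x + 27.4)² + (y − 87.8)² = 158.30²; (x + 92.2)² + (y + 10.0)² = 73.56².
Subtracting the Site 0 equation from the Site 1 and Site 2 equations removes the quadratic terms:
-54.8 x + 175.6 y = -9482.68
-184.4 x − 20.0 y = 10306.38
Solving the 2×2 system: x ≈ -48.4, y ≈ -69.1 km.

-48.4 km east, -69.1 km north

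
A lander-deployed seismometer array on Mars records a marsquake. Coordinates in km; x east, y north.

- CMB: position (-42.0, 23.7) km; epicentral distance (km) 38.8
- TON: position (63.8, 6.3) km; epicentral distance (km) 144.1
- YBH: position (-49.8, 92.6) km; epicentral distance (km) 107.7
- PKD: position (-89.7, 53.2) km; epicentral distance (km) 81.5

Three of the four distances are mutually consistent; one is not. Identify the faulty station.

TON

Solve using three stations at a time. Using CMB, YBH, PKD (subtract circle equations pairwise → linear system) gives (x, y) ≈ (-45.1, -15.0).
Distances from that point to each station vs reported:
  CMB: calculated 38.8 vs reported 38.8 → residual 0.0 km
  TON: calculated 110.9 vs reported 144.1 → residual 33.2 km
  YBH: calculated 107.7 vs reported 107.7 → residual 0.0 km
  PKD: calculated 81.5 vs reported 81.5 → residual 0.0 km
CMB, YBH, PKD are mutually consistent (residuals ≈ 0); TON is off by 33.2 km.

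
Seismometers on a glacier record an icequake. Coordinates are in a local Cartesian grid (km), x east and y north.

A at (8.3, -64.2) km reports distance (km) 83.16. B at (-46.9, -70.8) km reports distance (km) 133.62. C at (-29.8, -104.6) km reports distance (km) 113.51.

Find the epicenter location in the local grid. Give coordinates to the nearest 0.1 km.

Circle about each station: (x − 8.3)² + (y + 64.2)² = 83.16²; (x + 46.9)² + (y + 70.8)² = 133.62²; (x + 29.8)² + (y + 104.6)² = 113.51².
Subtracting pairs of circle equations eliminates x²+y² and gives linear equations (the radical axes):
-110.4 x − 13.2 y = -7917.00
-76.2 x − 80.8 y = 1669.74
Solving the 2×2 system: x ≈ 83.6, y ≈ -99.5 km.
Check against A (with the unrounded x, y): √((x − 8.3)²+(y + 64.2)²) = 83.18 ≈ 83.16 km. ✓

x ≈ 83.6 km, y ≈ -99.5 km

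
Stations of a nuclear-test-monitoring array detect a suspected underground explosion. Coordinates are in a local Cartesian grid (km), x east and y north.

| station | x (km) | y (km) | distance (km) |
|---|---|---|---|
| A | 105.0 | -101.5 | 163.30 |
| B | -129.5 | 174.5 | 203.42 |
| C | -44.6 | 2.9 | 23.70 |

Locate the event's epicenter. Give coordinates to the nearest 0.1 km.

x ≈ -20.9 km, y ≈ 2.5 km

Circle about each station: (x − 105.0)² + (y + 101.5)² = 163.30²; (x + 129.5)² + (y − 174.5)² = 203.42²; (x + 44.6)² + (y − 2.9)² = 23.70².
Subtracting the A equation from the B and C equations removes the quadratic terms:
-469.0 x + 552.0 y = 11180.44
-299.2 x + 208.8 y = 6775.52
Solving the 2×2 system: x ≈ -20.9, y ≈ 2.5 km.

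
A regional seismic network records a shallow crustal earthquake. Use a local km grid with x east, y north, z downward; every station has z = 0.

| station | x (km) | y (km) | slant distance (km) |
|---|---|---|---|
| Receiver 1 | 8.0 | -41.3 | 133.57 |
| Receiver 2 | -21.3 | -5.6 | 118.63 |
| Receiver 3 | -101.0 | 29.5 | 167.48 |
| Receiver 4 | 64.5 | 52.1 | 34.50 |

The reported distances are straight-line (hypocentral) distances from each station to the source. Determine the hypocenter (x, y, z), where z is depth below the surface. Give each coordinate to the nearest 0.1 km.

(57.3, 81.8, 16.0)

Each station gives a sphere (x−x_i)² + (y−y_i)² + z² = d_i² (stations at z=0).
Subtracting the Receiver 1 sphere from Receiver 2 and Receiver 3: z² cancels, leaving linear equations in x and y:
-58.6 x + 71.4 y = 2483.23
-218.0 x + 141.6 y = -907.05
Solving: x ≈ 57.295, y ≈ 81.803 km (keep extra digits for the depth step; rounded: 57.3, 81.8).
Then from the Receiver 1 sphere: z² = 133.57² − (x − 8.0)² − (y + 41.3)² with x = 57.295, y = 81.803, so z ≈ 16.019 ≈ 16.0 km.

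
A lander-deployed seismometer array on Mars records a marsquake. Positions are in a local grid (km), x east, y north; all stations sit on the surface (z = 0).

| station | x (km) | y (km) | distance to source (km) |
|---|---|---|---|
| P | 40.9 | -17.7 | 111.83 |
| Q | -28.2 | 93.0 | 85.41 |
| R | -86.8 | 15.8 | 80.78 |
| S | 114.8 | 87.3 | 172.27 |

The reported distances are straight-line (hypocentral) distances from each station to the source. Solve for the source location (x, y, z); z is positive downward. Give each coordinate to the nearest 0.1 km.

Each station gives a sphere (x−x_i)² + (y−y_i)² + z² = d_i² (stations at z=0).
Subtracting the P sphere from Q and R: z² cancels, leaving linear equations in x and y:
-138.2 x + 221.4 y = 12669.22
-255.4 x + 67.0 y = 11778.32
Solving: x ≈ -37.197, y ≈ 34.005 km (keep extra digits for the depth step; rounded: -37.2, 34.0).
Then from the P sphere: z² = 111.83² − (x − 40.9)² − (y + 17.7)² with x = -37.197, y = 34.005, so z ≈ 61.102 ≈ 61.1 km.

(-37.2, 34.0, 61.1)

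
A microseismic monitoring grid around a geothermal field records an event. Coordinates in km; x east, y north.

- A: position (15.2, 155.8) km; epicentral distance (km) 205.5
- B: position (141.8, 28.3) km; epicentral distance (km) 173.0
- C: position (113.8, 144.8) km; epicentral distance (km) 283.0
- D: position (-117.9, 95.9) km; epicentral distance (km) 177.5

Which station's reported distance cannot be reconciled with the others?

C

Solve using three stations at a time. Using A, B, D (subtract circle equations pairwise → linear system) gives (x, y) ≈ (-13.6, -47.6).
Distances from that point to each station vs reported:
  A: calculated 205.4 vs reported 205.5 → residual 0.1 km
  B: calculated 172.9 vs reported 173.0 → residual 0.1 km
  C: calculated 230.8 vs reported 283.0 → residual 52.2 km
  D: calculated 177.4 vs reported 177.5 → residual 0.1 km
A, B, D are mutually consistent (residuals ≈ 0); C is off by 52.2 km.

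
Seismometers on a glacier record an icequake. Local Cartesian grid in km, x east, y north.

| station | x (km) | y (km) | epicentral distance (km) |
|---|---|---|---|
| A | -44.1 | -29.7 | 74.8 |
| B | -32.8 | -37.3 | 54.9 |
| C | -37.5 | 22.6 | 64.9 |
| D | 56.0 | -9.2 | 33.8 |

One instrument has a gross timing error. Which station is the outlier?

B

Solve using three stations at a time. Using A, C, D (subtract circle equations pairwise → linear system) gives (x, y) ≈ (23.9, 1.5).
Distances from that point to each station vs reported:
  A: calculated 74.8 vs reported 74.8 → residual 0.0 km
  B: calculated 68.7 vs reported 54.9 → residual 13.8 km
  C: calculated 64.9 vs reported 64.9 → residual 0.0 km
  D: calculated 33.8 vs reported 33.8 → residual 0.0 km
A, C, D are mutually consistent (residuals ≈ 0); B is off by 13.8 km.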